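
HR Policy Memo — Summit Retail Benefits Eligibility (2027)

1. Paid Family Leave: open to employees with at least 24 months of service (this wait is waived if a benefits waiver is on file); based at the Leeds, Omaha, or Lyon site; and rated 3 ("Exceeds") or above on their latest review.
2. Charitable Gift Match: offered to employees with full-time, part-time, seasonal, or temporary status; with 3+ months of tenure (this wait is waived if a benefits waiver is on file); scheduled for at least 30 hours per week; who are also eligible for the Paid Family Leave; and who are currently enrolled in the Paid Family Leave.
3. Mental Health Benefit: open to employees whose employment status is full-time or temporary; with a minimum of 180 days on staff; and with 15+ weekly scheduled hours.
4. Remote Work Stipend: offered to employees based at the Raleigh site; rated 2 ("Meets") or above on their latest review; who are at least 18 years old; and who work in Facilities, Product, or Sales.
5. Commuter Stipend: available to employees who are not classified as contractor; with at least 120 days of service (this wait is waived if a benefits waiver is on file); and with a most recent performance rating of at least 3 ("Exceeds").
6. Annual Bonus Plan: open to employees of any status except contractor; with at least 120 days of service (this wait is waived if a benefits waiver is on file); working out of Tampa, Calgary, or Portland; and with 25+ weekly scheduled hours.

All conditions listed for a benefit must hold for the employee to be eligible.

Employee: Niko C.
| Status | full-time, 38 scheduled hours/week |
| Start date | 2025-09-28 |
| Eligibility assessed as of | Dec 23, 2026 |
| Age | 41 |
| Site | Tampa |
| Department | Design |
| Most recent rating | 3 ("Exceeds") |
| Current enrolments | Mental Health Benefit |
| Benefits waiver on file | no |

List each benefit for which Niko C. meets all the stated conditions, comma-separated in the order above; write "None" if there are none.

Service from 2025-09-28 to Dec 23, 2026: 451 days.
Paid Family Leave — no waiver, service 451 days < 24 months (≈720 days) ✗ → not eligible.
Charitable Gift Match — status full-time ✓; no waiver, service 451 days ≥ 3 months (≈90 days) ✓; 38 hrs/wk ≥ 30 ✓; not eligible for Paid Family Leave ✗ → not eligible.
Mental Health Benefit — status full-time ✓; service 451 days ≥ 180 days ✓; 38 hrs/wk ≥ 15 ✓ → eligible.
Remote Work Stipend — site Tampa ✗ (not Raleigh) → not eligible.
Commuter Stipend — status full-time ✓ (not excluded); no waiver, service 451 days ≥ 120 days ✓; rating 3 ≥ 3 ✓ → eligible.
Annual Bonus Plan — status full-time ✓ (not excluded); no waiver, service 451 days ≥ 120 days ✓; site Tampa ✓; 38 hrs/wk ≥ 25 ✓ → eligible.

Mental Health Benefit, Commuter Stipend, Annual Bonus Plan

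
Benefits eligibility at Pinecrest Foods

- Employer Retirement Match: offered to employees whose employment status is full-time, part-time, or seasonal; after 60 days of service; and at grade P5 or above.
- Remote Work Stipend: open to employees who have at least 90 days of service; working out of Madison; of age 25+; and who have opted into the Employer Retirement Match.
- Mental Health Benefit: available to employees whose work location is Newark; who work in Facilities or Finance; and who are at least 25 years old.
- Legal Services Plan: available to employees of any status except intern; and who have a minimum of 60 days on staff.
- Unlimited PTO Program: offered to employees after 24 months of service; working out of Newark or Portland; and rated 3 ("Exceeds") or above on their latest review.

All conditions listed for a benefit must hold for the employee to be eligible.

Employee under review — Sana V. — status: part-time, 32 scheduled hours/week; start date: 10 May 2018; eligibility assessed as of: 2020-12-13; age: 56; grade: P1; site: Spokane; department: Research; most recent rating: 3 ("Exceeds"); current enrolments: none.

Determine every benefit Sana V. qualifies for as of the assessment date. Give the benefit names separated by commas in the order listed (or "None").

Legal Services Plan

Service from 10 May 2018 to 2020-12-13: 948 days.
Employer Retirement Match — status part-time ✓; service 948 days ≥ 60 days ✓; grade P1 < P5 ✗ → not eligible.
Remote Work Stipend — service 948 days ≥ 90 days ✓; site Spokane ✗ (not Madison) → not eligible.
Mental Health Benefit — site Spokane ✗ (not Newark) → not eligible.
Legal Services Plan — status part-time ✓ (not excluded); service 948 days ≥ 60 days ✓ → eligible.
Unlimited PTO Program — service 948 days ≥ 24 months (≈720 days) ✓; site Spokane ✗ (not Newark or Portland) → not eligible.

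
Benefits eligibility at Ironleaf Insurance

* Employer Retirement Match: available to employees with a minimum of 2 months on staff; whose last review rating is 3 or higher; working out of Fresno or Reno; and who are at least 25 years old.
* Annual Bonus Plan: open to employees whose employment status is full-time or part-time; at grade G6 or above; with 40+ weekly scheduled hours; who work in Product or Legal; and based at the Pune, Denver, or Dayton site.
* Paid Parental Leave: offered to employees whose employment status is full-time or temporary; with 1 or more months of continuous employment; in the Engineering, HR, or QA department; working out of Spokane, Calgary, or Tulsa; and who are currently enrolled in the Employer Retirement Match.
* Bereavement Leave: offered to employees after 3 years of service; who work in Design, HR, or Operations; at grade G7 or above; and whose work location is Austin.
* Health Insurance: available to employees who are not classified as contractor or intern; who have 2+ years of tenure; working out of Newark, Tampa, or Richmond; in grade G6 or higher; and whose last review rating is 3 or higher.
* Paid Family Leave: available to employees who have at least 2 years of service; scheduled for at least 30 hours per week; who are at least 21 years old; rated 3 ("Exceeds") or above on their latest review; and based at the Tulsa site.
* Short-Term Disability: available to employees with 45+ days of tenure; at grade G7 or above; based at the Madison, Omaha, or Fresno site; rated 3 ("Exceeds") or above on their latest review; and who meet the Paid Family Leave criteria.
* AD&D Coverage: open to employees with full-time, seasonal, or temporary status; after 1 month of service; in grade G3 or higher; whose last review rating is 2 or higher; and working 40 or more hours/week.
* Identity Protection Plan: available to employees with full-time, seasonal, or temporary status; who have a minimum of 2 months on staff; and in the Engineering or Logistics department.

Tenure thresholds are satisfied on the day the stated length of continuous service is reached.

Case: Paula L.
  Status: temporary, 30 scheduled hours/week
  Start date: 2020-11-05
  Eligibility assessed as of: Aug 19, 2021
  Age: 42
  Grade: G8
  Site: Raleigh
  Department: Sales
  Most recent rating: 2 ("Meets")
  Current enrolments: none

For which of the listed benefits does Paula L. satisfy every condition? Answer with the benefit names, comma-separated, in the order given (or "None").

Service from 2020-11-05 to Aug 19, 2021: 287 days.
Employer Retirement Match — service 287 days ≥ 2 months (≈60 days) ✓; rating 2 < 3 ✗ → not eligible.
Annual Bonus Plan — status temporary ✗ (requires full-time or part-time) → not eligible.
Paid Parental Leave — status temporary ✓; service 287 days ≥ 1 month (≈30 days) ✓; dept Sales ✗ → not eligible.
Bereavement Leave — service 287 days < 3 years (≈1095 days) ✗ → not eligible.
Health Insurance — status temporary ✓ (not excluded); service 287 days < 2 years (≈730 days) ✗ → not eligible.
Paid Family Leave — service 287 days < 2 years (≈730 days) ✗ → not eligible.
Short-Term Disability — service 287 days ≥ 45 days ✓; grade G8 ≥ G7 ✓; site Raleigh ✗ (not Madison, Omaha, or Fresno) → not eligible.
AD&D Coverage — status temporary ✓; service 287 days ≥ 1 month (≈30 days) ✓; grade G8 ≥ G3 ✓; rating 2 ≥ 2 ✓; 30 hrs/wk < 40 ✗ → not eligible.
Identity Protection Plan — status temporary ✓; service 287 days ≥ 2 months (≈60 days) ✓; dept Sales ✗ → not eligible.

None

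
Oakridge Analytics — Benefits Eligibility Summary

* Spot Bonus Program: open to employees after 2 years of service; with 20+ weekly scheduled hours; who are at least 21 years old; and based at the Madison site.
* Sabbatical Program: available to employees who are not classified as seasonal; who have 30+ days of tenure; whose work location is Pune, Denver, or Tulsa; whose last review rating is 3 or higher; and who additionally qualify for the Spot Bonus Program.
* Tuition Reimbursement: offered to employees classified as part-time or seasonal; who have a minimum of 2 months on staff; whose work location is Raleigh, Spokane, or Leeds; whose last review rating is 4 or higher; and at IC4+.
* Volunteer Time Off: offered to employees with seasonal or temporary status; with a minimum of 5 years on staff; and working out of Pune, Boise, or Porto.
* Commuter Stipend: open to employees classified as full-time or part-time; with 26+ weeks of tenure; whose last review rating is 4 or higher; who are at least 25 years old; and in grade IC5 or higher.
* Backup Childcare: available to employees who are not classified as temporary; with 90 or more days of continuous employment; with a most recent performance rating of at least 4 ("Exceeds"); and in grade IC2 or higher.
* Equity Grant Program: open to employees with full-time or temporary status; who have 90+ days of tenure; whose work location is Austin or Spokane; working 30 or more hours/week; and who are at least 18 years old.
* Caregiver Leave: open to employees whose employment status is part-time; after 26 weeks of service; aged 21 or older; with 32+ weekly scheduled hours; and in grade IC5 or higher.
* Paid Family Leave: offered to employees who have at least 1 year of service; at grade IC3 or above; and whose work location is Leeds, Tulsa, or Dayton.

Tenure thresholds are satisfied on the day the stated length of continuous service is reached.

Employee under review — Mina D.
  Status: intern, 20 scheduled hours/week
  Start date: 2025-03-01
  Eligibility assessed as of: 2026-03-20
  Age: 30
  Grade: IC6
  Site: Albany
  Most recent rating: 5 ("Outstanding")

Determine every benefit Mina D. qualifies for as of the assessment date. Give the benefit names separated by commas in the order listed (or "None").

Service from 2025-03-01 to 2026-03-20: 384 days.
Spot Bonus Program — service 384 days < 2 years (≈730 days) ✗ → not eligible.
Sabbatical Program — status intern ✓ (not excluded); service 384 days ≥ 30 days ✓; site Albany ✗ (not Pune, Denver, or Tulsa) → not eligible.
Tuition Reimbursement — status intern ✗ (requires part-time or seasonal) → not eligible.
Volunteer Time Off — status intern ✗ (requires seasonal or temporary) → not eligible.
Commuter Stipend — status intern ✗ (requires full-time or part-time) → not eligible.
Backup Childcare — status intern ✓ (not excluded); service 384 days ≥ 90 days ✓; rating 5 ≥ 4 ✓; grade IC6 ≥ IC2 ✓ → eligible.
Equity Grant Program — status intern ✗ (requires full-time or temporary) → not eligible.
Caregiver Leave — status intern ✗ (requires part-time) → not eligible.
Paid Family Leave — service 384 days ≥ 1 year (≈365 days) ✓; grade IC6 ≥ IC3 ✓; site Albany ✗ (not Leeds, Tulsa, or Dayton) → not eligible.

Backup Childcare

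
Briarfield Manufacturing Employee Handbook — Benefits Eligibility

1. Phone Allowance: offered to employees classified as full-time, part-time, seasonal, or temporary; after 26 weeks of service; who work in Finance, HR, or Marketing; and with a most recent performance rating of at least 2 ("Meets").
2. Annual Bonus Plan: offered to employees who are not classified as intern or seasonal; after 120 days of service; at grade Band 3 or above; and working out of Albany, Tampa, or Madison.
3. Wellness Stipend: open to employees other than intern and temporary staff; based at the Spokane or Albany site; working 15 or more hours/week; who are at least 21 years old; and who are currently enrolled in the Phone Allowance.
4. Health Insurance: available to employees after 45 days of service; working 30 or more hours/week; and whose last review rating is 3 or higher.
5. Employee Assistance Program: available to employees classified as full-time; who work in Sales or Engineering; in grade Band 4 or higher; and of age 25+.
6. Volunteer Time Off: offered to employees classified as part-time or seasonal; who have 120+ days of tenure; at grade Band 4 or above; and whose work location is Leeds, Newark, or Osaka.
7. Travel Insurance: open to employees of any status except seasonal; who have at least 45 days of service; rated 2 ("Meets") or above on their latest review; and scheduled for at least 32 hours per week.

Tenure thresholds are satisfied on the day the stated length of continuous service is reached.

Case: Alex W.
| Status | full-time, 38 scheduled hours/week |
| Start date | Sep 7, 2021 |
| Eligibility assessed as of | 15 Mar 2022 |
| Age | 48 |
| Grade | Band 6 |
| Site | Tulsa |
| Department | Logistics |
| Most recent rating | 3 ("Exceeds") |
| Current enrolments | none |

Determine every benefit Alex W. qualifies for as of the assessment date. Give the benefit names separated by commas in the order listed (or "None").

Service from Sep 7, 2021 to 15 Mar 2022: 189 days.
Phone Allowance — status full-time ✓; service 189 days ≥ 26 weeks (≈182 days) ✓; dept Logistics ✗ → not eligible.
Annual Bonus Plan — status full-time ✓ (not excluded); service 189 days ≥ 120 days ✓; grade Band 6 ≥ Band 3 ✓; site Tulsa ✗ (not Albany, Tampa, or Madison) → not eligible.
Wellness Stipend — status full-time ✓ (not excluded); site Tulsa ✗ (not Spokane or Albany) → not eligible.
Health Insurance — service 189 days ≥ 45 days ✓; 38 hrs/wk ≥ 30 ✓; rating 3 ≥ 3 ✓ → eligible.
Employee Assistance Program — status full-time ✓; dept Logistics ✗ → not eligible.
Volunteer Time Off — status full-time ✗ (requires part-time or seasonal) → not eligible.
Travel Insurance — status full-time ✓ (not excluded); service 189 days ≥ 45 days ✓; rating 3 ≥ 2 ✓; 38 hrs/wk ≥ 32 ✓ → eligible.

Health Insurance, Travel Insurance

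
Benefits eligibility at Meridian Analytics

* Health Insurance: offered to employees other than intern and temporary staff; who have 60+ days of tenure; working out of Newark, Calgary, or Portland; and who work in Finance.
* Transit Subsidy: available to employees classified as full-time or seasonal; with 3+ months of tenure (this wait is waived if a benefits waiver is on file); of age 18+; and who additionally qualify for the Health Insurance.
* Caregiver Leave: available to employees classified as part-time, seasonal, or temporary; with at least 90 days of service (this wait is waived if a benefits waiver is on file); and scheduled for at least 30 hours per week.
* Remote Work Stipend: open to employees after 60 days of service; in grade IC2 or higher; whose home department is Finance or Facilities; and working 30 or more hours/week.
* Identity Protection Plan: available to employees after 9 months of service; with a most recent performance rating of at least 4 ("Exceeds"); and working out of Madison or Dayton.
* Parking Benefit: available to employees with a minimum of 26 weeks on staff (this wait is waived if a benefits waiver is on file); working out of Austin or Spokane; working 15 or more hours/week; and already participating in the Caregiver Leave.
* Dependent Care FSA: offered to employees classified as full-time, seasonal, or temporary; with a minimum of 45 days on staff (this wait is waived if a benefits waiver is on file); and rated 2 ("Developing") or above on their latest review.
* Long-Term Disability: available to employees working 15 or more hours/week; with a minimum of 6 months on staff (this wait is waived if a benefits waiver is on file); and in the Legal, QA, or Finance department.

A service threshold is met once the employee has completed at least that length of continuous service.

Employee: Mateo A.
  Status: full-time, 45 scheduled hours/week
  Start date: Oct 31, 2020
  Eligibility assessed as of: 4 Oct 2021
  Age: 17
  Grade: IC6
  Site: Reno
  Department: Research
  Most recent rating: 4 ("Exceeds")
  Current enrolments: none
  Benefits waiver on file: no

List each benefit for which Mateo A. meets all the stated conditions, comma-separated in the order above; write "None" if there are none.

Dependent Care FSA

Service from Oct 31, 2020 to 4 Oct 2021: 338 days.
Health Insurance — status full-time ✓ (not excluded); service 338 days ≥ 60 days ✓; site Reno ✗ (not Newark, Calgary, or Portland) → not eligible.
Transit Subsidy — status full-time ✓; no waiver, service 338 days ≥ 3 months (≈90 days) ✓; age 17 < 18 ✗ → not eligible.
Caregiver Leave — status full-time ✗ (requires part-time, seasonal, or temporary) → not eligible.
Remote Work Stipend — service 338 days ≥ 60 days ✓; grade IC6 ≥ IC2 ✓; dept Research ✗ → not eligible.
Identity Protection Plan — service 338 days ≥ 9 months (≈270 days) ✓; rating 4 ≥ 4 ✓; site Reno ✗ (not Madison or Dayton) → not eligible.
Parking Benefit — no waiver, service 338 days ≥ 26 weeks (≈182 days) ✓; site Reno ✗ (not Austin or Spokane) → not eligible.
Dependent Care FSA — status full-time ✓; no waiver, service 338 days ≥ 45 days ✓; rating 4 ≥ 2 ✓ → eligible.
Long-Term Disability — 45 hrs/wk ≥ 15 ✓; no waiver, service 338 days ≥ 6 months (≈180 days) ✓; dept Research ✗ → not eligible.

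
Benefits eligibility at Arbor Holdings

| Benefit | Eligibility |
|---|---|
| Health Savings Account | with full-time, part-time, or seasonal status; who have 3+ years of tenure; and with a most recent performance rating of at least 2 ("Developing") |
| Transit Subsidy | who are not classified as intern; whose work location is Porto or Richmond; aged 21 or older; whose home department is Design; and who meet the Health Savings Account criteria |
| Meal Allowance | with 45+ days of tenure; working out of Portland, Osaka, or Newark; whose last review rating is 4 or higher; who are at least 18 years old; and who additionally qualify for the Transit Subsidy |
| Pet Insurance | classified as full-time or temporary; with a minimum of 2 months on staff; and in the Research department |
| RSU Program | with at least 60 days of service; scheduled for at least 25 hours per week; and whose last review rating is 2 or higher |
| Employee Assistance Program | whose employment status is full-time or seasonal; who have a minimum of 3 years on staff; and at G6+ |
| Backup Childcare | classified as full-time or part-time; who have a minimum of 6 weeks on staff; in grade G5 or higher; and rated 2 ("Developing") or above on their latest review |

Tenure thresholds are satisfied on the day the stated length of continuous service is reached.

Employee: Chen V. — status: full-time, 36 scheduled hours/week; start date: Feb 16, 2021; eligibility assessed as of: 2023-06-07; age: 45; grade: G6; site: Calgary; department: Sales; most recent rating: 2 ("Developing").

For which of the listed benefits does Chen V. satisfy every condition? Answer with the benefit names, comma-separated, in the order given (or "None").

RSU Program, Backup Childcare

Service from Feb 16, 2021 to 2023-06-07: 841 days.
Health Savings Account — status full-time ✓; service 841 days < 3 years (≈1095 days) ✗ → not eligible.
Transit Subsidy — status full-time ✓ (not excluded); site Calgary ✗ (not Porto or Richmond) → not eligible.
Meal Allowance — service 841 days ≥ 45 days ✓; site Calgary ✗ (not Portland, Osaka, or Newark) → not eligible.
Pet Insurance — status full-time ✓; service 841 days ≥ 2 months (≈60 days) ✓; dept Sales ✗ → not eligible.
RSU Program — service 841 days ≥ 60 days ✓; 36 hrs/wk ≥ 25 ✓; rating 2 ≥ 2 ✓ → eligible.
Employee Assistance Program — status full-time ✓; service 841 days < 3 years (≈1095 days) ✗ → not eligible.
Backup Childcare — status full-time ✓; service 841 days ≥ 6 weeks (≈42 days) ✓; grade G6 ≥ G5 ✓; rating 2 ≥ 2 ✓ → eligible.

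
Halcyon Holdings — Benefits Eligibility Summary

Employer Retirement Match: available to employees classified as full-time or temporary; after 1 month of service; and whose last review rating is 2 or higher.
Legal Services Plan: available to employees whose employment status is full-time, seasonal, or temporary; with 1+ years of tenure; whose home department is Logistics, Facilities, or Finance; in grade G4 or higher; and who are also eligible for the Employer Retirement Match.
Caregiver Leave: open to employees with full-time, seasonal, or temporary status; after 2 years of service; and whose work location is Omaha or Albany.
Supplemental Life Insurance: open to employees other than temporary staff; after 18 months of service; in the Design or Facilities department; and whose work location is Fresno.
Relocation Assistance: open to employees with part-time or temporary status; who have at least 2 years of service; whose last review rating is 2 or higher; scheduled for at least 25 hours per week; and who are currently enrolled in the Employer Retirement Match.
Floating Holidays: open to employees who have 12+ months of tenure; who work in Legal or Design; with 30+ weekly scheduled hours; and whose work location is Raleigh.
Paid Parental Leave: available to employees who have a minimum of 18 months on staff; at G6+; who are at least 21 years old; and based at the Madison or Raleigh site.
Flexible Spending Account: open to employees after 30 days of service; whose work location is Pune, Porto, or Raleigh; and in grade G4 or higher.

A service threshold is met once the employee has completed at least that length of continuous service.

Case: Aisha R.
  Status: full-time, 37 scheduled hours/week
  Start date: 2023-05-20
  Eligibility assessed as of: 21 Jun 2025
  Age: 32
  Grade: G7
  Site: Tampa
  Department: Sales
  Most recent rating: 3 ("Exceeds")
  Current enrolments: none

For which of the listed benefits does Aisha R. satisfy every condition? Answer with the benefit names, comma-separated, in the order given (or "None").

Employer Retirement Match

Service from 2023-05-20 to 21 Jun 2025: 763 days.
Employer Retirement Match — status full-time ✓; service 763 days ≥ 1 month (≈30 days) ✓; rating 3 ≥ 2 ✓ → eligible.
Legal Services Plan — status full-time ✓; service 763 days ≥ 1 year (≈365 days) ✓; dept Sales ✗ → not eligible.
Caregiver Leave — status full-time ✓; service 763 days ≥ 2 years (≈730 days) ✓; site Tampa ✗ (not Omaha or Albany) → not eligible.
Supplemental Life Insurance — status full-time ✓ (not excluded); service 763 days ≥ 18 months (≈540 days) ✓; dept Sales ✗ → not eligible.
Relocation Assistance — status full-time ✗ (requires part-time or temporary) → not eligible.
Floating Holidays — service 763 days ≥ 12 months (≈360 days) ✓; dept Sales ✗ → not eligible.
Paid Parental Leave — service 763 days ≥ 18 months (≈540 days) ✓; grade G7 ≥ G6 ✓; age 32 ≥ 21 ✓; site Tampa ✗ (not Madison or Raleigh) → not eligible.
Flexible Spending Account — service 763 days ≥ 30 days ✓; site Tampa ✗ (not Pune, Porto, or Raleigh) → not eligible.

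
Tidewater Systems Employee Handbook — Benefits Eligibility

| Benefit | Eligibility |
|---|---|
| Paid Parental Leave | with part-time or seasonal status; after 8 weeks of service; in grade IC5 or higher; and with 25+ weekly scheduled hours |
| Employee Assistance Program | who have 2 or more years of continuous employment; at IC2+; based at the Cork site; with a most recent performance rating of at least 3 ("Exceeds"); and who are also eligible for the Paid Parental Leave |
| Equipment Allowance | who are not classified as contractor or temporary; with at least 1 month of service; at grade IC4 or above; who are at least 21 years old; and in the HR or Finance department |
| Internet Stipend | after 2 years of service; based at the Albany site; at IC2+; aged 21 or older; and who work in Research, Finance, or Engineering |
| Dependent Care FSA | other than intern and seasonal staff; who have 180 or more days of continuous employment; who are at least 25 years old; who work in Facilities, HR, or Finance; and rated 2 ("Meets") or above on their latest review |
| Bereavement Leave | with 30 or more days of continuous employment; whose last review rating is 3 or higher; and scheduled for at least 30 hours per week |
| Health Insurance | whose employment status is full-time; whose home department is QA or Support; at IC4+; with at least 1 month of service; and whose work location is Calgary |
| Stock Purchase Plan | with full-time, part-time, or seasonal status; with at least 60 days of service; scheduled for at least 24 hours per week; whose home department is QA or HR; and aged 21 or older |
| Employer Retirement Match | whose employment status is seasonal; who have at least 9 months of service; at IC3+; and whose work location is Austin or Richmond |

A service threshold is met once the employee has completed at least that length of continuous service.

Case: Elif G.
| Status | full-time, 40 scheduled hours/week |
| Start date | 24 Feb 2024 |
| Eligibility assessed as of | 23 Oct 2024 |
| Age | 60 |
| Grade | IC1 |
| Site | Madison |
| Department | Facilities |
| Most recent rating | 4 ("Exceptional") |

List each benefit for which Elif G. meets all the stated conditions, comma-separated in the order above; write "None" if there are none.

Service from 24 Feb 2024 to 23 Oct 2024: 242 days.
Paid Parental Leave — status full-time ✗ (requires part-time or seasonal) → not eligible.
Employee Assistance Program — service 242 days < 2 years (≈730 days) ✗ → not eligible.
Equipment Allowance — status full-time ✓ (not excluded); service 242 days ≥ 1 month (≈30 days) ✓; grade IC1 < IC4 ✗ → not eligible.
Internet Stipend — service 242 days < 2 years (≈730 days) ✗ → not eligible.
Dependent Care FSA — status full-time ✓ (not excluded); service 242 days ≥ 180 days ✓; age 60 ≥ 25 ✓; dept Facilities ✓; rating 4 ≥ 2 ✓ → eligible.
Bereavement Leave — service 242 days ≥ 30 days ✓; rating 4 ≥ 3 ✓; 40 hrs/wk ≥ 30 ✓ → eligible.
Health Insurance — status full-time ✓; dept Facilities ✗ → not eligible.
Stock Purchase Plan — status full-time ✓; service 242 days ≥ 60 days ✓; 40 hrs/wk ≥ 24 ✓; dept Facilities ✗ → not eligible.
Employer Retirement Match — status full-time ✗ (requires seasonal) → not eligible.

Dependent Care FSA, Bereavement Leave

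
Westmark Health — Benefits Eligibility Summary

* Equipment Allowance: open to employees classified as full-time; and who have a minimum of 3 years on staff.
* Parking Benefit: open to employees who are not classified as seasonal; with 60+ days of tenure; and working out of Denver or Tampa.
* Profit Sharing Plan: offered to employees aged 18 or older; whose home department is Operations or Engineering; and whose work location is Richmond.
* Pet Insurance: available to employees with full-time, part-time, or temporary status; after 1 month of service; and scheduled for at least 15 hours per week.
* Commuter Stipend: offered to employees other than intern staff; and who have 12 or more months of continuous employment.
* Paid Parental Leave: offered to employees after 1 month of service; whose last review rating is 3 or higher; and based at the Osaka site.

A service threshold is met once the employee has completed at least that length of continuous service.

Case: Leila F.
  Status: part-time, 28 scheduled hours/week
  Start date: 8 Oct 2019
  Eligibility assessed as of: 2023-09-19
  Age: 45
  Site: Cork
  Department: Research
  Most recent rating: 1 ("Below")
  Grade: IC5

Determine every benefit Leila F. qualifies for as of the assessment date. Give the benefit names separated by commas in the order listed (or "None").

Pet Insurance, Commuter Stipend

Service from 8 Oct 2019 to 2023-09-19: 1442 days.
Equipment Allowance — status part-time ✗ (requires full-time) → not eligible.
Parking Benefit — status part-time ✓ (not excluded); service 1442 days ≥ 60 days ✓; site Cork ✗ (not Denver or Tampa) → not eligible.
Profit Sharing Plan — age 45 ≥ 18 ✓; dept Research ✗ → not eligible.
Pet Insurance — status part-time ✓; service 1442 days ≥ 1 month (≈30 days) ✓; 28 hrs/wk ≥ 15 ✓ → eligible.
Commuter Stipend — status part-time ✓ (not excluded); service 1442 days ≥ 12 months (≈360 days) ✓ → eligible.
Paid Parental Leave — service 1442 days ≥ 1 month (≈30 days) ✓; rating 1 < 3 ✗ → not eligible.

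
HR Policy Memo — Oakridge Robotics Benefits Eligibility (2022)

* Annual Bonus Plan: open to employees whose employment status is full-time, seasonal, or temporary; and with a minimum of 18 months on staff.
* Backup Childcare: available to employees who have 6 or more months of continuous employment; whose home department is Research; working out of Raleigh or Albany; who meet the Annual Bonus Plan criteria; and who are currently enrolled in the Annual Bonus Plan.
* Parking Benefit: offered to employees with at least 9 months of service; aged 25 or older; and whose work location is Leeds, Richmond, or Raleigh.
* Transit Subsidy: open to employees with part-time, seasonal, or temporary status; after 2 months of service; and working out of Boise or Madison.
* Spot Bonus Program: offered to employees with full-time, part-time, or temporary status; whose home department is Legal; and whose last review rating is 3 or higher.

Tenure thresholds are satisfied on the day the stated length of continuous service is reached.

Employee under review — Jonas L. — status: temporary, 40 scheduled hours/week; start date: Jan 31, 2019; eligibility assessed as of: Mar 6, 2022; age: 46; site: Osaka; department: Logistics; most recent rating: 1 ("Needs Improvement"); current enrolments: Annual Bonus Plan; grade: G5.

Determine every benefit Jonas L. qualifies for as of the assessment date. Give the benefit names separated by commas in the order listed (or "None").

Annual Bonus Plan

Service from Jan 31, 2019 to Mar 6, 2022: 1130 days.
Annual Bonus Plan — status temporary ✓; service 1130 days ≥ 18 months (≈540 days) ✓ → eligible.
Backup Childcare — service 1130 days ≥ 6 months (≈180 days) ✓; dept Logistics ✗ → not eligible.
Parking Benefit — service 1130 days ≥ 9 months (≈270 days) ✓; age 46 ≥ 25 ✓; site Osaka ✗ (not Leeds, Richmond, or Raleigh) → not eligible.
Transit Subsidy — status temporary ✓; service 1130 days ≥ 2 months (≈60 days) ✓; site Osaka ✗ (not Boise or Madison) → not eligible.
Spot Bonus Program — status temporary ✓; dept Logistics ✗ → not eligible.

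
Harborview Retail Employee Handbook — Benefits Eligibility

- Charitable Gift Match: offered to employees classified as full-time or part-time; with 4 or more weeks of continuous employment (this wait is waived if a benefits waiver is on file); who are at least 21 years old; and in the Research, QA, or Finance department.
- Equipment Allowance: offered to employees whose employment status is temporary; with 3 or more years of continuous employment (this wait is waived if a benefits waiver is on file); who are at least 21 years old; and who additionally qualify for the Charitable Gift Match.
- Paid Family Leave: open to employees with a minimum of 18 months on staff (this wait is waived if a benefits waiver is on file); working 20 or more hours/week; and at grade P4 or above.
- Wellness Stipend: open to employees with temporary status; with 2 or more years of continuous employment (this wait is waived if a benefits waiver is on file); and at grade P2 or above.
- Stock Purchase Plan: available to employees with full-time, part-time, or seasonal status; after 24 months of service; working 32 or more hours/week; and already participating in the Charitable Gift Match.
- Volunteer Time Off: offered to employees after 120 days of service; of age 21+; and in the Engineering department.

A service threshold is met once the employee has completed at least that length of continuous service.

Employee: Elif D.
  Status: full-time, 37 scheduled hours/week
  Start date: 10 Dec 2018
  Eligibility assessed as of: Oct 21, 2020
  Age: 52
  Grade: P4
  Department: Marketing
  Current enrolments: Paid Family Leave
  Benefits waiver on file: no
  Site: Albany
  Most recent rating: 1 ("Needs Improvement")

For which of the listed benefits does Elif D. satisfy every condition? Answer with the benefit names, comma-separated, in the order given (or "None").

Service from 10 Dec 2018 to Oct 21, 2020: 681 days.
Charitable Gift Match — status full-time ✓; no waiver, service 681 days ≥ 4 weeks (≈28 days) ✓; age 52 ≥ 21 ✓; dept Marketing ✗ → not eligible.
Equipment Allowance — status full-time ✗ (requires temporary) → not eligible.
Paid Family Leave — no waiver, service 681 days ≥ 18 months (≈540 days) ✓; 37 hrs/wk ≥ 20 ✓; grade P4 ≥ P4 ✓ → eligible.
Wellness Stipend — status full-time ✗ (requires temporary) → not eligible.
Stock Purchase Plan — status full-time ✓; service 681 days < 24 months (≈720 days) ✗ → not eligible.
Volunteer Time Off — service 681 days ≥ 120 days ✓; age 52 ≥ 21 ✓; dept Marketing ✗ → not eligible.

Paid Family Leave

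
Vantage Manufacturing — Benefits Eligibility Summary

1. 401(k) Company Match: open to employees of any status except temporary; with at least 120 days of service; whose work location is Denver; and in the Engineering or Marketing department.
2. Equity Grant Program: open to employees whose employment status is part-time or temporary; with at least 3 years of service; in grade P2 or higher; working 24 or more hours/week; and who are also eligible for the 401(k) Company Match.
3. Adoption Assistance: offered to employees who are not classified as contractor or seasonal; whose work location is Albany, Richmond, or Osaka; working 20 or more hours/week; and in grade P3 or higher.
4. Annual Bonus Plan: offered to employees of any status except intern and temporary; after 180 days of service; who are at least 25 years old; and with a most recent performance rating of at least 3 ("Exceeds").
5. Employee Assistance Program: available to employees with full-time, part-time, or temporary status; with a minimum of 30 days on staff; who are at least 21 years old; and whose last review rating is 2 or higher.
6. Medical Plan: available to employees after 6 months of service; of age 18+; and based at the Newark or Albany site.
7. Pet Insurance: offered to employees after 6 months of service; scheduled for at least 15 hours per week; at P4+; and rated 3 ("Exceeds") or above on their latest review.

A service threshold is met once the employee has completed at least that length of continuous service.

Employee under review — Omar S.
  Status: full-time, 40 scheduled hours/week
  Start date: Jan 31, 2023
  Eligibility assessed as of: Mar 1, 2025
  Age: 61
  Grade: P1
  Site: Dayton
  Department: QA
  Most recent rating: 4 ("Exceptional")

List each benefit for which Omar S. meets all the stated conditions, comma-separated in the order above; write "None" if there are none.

Annual Bonus Plan, Employee Assistance Program

Service from Jan 31, 2023 to Mar 1, 2025: 760 days.
401(k) Company Match — status full-time ✓ (not excluded); service 760 days ≥ 120 days ✓; site Dayton ✗ (not Denver) → not eligible.
Equity Grant Program — status full-time ✗ (requires part-time or temporary) → not eligible.
Adoption Assistance — status full-time ✓ (not excluded); site Dayton ✗ (not Albany, Richmond, or Osaka) → not eligible.
Annual Bonus Plan — status full-time ✓ (not excluded); service 760 days ≥ 180 days ✓; age 61 ≥ 25 ✓; rating 4 ≥ 3 ✓ → eligible.
Employee Assistance Program — status full-time ✓; service 760 days ≥ 30 days ✓; age 61 ≥ 21 ✓; rating 4 ≥ 2 ✓ → eligible.
Medical Plan — service 760 days ≥ 6 months (≈180 days) ✓; age 61 ≥ 18 ✓; site Dayton ✗ (not Newark or Albany) → not eligible.
Pet Insurance — service 760 days ≥ 6 months (≈180 days) ✓; 40 hrs/wk ≥ 15 ✓; grade P1 < P4 ✗ → not eligible.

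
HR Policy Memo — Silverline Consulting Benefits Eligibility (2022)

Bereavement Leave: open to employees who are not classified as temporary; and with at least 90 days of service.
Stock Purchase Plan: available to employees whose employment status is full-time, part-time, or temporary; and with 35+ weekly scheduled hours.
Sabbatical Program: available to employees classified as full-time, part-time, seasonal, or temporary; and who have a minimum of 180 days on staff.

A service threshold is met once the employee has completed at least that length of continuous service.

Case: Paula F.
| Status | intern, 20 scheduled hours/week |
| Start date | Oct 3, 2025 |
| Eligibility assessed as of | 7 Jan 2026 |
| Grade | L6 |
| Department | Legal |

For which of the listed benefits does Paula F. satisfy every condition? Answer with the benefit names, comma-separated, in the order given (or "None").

Service from Oct 3, 2025 to 7 Jan 2026: 96 days.
Bereavement Leave — status intern ✓ (not excluded); service 96 days ≥ 90 days ✓ → eligible.
Stock Purchase Plan — status intern ✗ (requires full-time, part-time, or temporary) → not eligible.
Sabbatical Program — status intern ✗ (requires full-time, part-time, seasonal, or temporary) → not eligible.

Bereavement Leave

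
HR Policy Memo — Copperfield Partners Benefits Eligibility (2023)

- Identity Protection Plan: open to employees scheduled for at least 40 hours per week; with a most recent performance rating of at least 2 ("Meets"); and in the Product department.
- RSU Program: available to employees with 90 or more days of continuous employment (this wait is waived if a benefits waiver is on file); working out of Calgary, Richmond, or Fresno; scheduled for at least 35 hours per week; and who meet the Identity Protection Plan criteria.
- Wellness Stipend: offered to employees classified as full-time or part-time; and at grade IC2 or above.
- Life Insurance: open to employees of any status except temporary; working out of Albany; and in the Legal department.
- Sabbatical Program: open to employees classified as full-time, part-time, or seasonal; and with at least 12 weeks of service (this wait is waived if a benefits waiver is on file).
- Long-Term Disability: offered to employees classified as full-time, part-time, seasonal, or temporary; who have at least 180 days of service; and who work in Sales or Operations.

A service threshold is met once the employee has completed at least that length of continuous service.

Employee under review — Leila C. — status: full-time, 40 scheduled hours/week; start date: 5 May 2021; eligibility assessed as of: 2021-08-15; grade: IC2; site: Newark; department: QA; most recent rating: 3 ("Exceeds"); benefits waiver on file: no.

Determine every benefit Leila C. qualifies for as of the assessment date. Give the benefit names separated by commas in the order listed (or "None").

Service from 5 May 2021 to 2021-08-15: 102 days.
Identity Protection Plan — 40 hrs/wk ≥ 40 ✓; rating 3 ≥ 2 ✓; dept QA ✗ → not eligible.
RSU Program — no waiver, service 102 days ≥ 90 days ✓; site Newark ✗ (not Calgary, Richmond, or Fresno) → not eligible.
Wellness Stipend — status full-time ✓; grade IC2 ≥ IC2 ✓ → eligible.
Life Insurance — status full-time ✓ (not excluded); site Newark ✗ (not Albany) → not eligible.
Sabbatical Program — status full-time ✓; no waiver, service 102 days ≥ 12 weeks (≈84 days) ✓ → eligible.
Long-Term Disability — status full-time ✓; service 102 days < 180 days ✗ → not eligible.

Wellness Stipend, Sabbatical Program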